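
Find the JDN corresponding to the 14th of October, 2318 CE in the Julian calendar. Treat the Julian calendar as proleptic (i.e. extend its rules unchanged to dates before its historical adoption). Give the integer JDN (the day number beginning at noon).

2567994

In the Gregorian calendar the same day is 30 October 2318.
JDN 2299161 is 15 October 1582 CE (Gregorian); the target day is +268833 days from there, so JDN = 2567994.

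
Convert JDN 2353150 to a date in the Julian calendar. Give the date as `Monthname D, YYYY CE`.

July 29, 1730 CE

The Gregorian equivalent of JDN 2353150 is 9 August 1730.
In the Julian calendar that day is July 29, 1730 CE.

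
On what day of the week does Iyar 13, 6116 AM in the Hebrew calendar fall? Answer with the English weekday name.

This is JDN 2581706 (15 May 2356 Gregorian).
Since JDN mod 7 = 1 (0 = Monday), the day is Tuesday.

Tuesday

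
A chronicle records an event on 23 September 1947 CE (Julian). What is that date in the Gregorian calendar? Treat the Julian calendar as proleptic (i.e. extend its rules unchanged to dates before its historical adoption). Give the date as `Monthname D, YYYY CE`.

October 6, 1947 CE

For dates in this range the Gregorian date is 13 days ahead of the Julian.
23 September 1947 Julian + 13 days → 6 October 1947 Gregorian.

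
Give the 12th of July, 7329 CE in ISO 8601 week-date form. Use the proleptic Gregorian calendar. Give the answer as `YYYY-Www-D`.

The weekday is Tuesday (ISO weekday 2).
That Tuesday belongs to ISO week 28 of ISO year 7329.

7329-W28-2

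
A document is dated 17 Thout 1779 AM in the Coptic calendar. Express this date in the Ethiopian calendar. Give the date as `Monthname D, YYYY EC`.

Meskerem 17, 2055 EC

The source date corresponds to 27 September 2062 in the Gregorian calendar (JDN 2474460).
That day falls on 17 Meskerem 2055 EC in the Ethiopian calendar.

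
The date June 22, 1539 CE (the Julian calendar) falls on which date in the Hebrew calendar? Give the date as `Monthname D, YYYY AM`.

Tammuz 6, 5299 AM

Both dates share Julian Day Number 2283350; in the Hebrew calendar that is 6 Tammuz 5299 AM.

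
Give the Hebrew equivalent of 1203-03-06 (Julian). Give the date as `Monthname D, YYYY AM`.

The source date corresponds to 13 March 1203 in the proleptic Gregorian calendar (JDN 2160518).
That day falls on 21 Adar 4963 AM in the Hebrew calendar.

Adar 21, 4963 AM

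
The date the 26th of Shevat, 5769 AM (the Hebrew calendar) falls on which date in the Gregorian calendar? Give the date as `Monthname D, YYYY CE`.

February 20, 2009 CE

Julian Day Number of the source date = 2454883.
Converting JDN 2454883 to the Gregorian calendar gives 20 February 2009 CE.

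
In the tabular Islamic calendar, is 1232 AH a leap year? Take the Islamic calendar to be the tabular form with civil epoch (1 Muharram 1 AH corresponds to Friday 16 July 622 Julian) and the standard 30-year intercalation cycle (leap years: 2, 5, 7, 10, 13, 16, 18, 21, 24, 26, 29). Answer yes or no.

yes

Year 1232 AH is year 2 of its 30-year cycle; leap positions are 2, 5, 7, 10, 13, 16, 18, 21, 24, 26, 29, so it is a leap year (355 days).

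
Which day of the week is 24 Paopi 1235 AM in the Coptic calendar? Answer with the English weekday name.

Thursday

This is JDN 2275801 (31 October 1518 Gregorian).
2275801 ≡ 3 (mod 7); counting from Monday = 0 gives Thursday.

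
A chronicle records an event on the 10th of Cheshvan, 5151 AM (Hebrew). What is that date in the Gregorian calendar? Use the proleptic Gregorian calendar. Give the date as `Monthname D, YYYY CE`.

October 27, 1390 CE

Both dates share Julian Day Number 2229047; in the Gregorian calendar that is 27 October 1390 CE.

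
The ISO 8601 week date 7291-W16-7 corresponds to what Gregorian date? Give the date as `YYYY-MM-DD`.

7291-04-22

ISO week 1 of 7291 is the week containing the first Thursday of 7291.
Week 16, day 7 (Sunday) lands on 7291-04-22.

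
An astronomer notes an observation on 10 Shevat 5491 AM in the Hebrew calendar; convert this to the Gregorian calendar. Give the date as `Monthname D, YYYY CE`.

January 17, 1731 CE

Julian Day Number of the source date = 2353311.
Converting JDN 2353311 to the Gregorian calendar gives 17 January 1731 CE.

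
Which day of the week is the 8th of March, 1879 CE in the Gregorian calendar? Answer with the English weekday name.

Since JDN mod 7 = 5 (0 = Monday), the day is Saturday.

Saturday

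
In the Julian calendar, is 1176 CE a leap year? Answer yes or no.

yes

1176 mod 4 = 0, so it is a leap year in the Julian calendar.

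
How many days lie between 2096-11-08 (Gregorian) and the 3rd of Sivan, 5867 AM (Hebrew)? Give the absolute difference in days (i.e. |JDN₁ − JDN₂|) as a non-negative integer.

JDN of the first date = 2486921.
JDN of the second date = 2490771.
|2490771 − 2486921| = 3850.

3850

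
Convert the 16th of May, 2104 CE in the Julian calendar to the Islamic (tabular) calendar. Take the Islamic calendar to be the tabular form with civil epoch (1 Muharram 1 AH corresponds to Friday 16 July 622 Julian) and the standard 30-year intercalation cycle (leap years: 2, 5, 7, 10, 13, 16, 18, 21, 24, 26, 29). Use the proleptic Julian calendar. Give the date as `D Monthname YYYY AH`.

5 Jumada al-Awwal 1528 AH

Julian Day Number of the source date = 2489680.
Converting JDN 2489680 to the tabular Islamic calendar gives 5 Jumada al-Awwal 1528 AH.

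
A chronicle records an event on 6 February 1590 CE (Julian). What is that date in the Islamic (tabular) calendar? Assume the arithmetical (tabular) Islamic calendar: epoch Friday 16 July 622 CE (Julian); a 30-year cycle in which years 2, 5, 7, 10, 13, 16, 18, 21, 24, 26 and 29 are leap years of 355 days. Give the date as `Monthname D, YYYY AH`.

Both dates share Julian Day Number 2301842; in the tabular Islamic calendar that is 10 Rabi' al-Thani 998 AH.

Rabi' al-Thani 10, 998 AH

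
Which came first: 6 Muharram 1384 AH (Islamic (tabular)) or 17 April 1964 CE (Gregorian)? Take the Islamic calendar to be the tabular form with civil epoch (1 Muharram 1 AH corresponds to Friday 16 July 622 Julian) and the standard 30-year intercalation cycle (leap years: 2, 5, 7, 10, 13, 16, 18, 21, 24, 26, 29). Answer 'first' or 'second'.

second

The two dates have Julian Day Numbers 2438534 and 2438503 respectively.
Since 2438503 < 2438534, the second date comes first.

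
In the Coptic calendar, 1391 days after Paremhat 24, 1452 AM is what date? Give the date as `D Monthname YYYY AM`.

The starting date is JDN 2355211; 2355211 + 1391 = 2356602.
JDN 2356602 corresponds to 14 Tobi 1456 AM.

14 Tobi 1456 AM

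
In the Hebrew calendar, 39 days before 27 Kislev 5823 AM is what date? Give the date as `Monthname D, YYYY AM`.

The starting date is JDN 2474553; 2474553 − 39 = 2474514.
JDN 2474514 corresponds to Cheshvan 17, 5823 AM.

Cheshvan 17, 5823 AM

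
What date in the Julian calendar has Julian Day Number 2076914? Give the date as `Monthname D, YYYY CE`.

April 13, 974 CE

JDN 2076914 is 18 April 974 in the proleptic Gregorian calendar.
In the Julian calendar that day is April 13, 974 CE.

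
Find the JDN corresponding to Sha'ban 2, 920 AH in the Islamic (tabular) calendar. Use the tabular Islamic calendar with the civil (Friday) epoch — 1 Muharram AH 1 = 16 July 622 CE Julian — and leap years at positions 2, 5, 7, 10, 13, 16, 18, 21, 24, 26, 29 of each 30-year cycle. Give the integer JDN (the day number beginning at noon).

Equivalently 2 October 1514 (proleptic Gregorian).
JDN 2299161 is 15 October 1582 CE (Gregorian); the target day is −24850 days from there, so JDN = 2274311.

2274311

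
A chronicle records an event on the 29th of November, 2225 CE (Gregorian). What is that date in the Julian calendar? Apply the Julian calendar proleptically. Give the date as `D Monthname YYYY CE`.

14 November 2225 CE

For dates in this range the Gregorian date is 15 days ahead of the Julian.
29 November 2225 Gregorian − 15 days → 14 November 2225 Julian.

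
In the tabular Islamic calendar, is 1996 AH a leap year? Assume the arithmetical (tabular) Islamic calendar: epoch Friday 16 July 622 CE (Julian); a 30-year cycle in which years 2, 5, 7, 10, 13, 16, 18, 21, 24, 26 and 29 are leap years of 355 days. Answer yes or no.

yes

Year 1996 AH is year 16 of its 30-year cycle; leap positions are 2, 5, 7, 10, 13, 16, 18, 21, 24, 26, 29, so it is a leap year (355 days).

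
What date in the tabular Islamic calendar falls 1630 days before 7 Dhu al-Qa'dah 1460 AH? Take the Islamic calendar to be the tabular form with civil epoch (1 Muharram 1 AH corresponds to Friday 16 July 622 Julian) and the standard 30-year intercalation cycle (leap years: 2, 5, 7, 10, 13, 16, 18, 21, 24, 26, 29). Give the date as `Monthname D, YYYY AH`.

Rabi' al-Thani 1, 1456 AH

JDN of 7 Dhu al-Qa'dah 1460 AH = 2465762.
2465762 − 1630 = 2464132.
JDN 2464132 in the tabular Islamic calendar is Rabi' al-Thani 1, 1456 AH.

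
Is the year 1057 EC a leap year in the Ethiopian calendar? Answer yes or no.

1057 mod 4 = 1; in the Ethiopian calendar a year is leap when year mod 4 = 3, so it is a common year.

no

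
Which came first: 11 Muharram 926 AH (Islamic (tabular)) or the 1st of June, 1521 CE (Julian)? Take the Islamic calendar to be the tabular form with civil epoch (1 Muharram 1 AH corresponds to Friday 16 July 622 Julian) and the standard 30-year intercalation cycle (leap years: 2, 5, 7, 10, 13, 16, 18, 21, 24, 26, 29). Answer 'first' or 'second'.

first

The two dates have Julian Day Numbers 2276239 and 2276755 respectively.
Since 2276239 < 2276755, the first date comes first.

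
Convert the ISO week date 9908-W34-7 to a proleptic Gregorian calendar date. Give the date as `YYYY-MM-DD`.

9908-08-23

ISO week 1 of 9908 is the week containing the first Thursday of 9908.
Week 34, day 7 (Sunday) lands on 9908-08-23.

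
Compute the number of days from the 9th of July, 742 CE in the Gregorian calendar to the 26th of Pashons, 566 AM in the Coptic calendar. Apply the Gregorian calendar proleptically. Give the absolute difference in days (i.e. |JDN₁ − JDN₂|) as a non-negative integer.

39402

JDN of the first date = 1992259.
JDN of the second date = 2031661.
|2031661 − 1992259| = 39402.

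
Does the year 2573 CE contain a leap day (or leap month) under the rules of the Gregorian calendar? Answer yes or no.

no

2573 is not divisible by 4, so it is a common year.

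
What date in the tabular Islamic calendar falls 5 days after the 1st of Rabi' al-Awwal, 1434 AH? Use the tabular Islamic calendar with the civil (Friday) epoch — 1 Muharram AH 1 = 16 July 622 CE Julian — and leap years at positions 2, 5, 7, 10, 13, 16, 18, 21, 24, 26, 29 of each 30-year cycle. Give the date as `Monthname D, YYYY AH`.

The starting date is JDN 2456306; 2456306 + 5 = 2456311.
JDN 2456311 corresponds to Rabi' al-Awwal 6, 1434 AH.

Rabi' al-Awwal 6, 1434 AH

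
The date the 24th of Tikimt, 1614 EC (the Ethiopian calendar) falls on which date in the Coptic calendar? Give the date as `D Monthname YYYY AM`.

Both dates share Julian Day Number 2313422; in the Coptic calendar that is 24 Paopi 1338 AM.

24 Paopi 1338 AM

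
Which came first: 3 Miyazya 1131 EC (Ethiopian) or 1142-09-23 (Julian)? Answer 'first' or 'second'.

The two dates have Julian Day Numbers 2137165 and 2138439 respectively.
Since 2137165 < 2138439, the first date comes first.

first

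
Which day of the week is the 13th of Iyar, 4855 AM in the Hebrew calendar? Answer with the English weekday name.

In the proleptic Gregorian calendar this is 27 April 1095 (JDN 2121117).
JDN 2121117 mod 7 = 5, and JDN 0 was a Monday, so this is a Saturday.

Saturday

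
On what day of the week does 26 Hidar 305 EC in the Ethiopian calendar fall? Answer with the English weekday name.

Saturday

In the proleptic Gregorian calendar this is 23 November 312 (JDN 1835342).
1835342 ≡ 5 (mod 7); counting from Monday = 0 gives Saturday.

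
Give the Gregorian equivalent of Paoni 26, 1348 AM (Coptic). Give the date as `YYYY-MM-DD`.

Julian Day Number of the source date = 2317317.
Converting JDN 2317317 to the Gregorian calendar gives 30 June 1632 CE.

1632-06-30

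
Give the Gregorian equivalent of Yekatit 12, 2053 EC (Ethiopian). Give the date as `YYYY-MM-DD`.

2061-02-19

Julian Day Number of the source date = 2473875.
Converting JDN 2473875 to the Gregorian calendar gives 19 February 2061 CE.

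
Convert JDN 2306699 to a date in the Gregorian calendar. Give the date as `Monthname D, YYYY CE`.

Counting from JDN 2299161 = 15 Oct 1582 gives an offset of 7538 days.

June 5, 1603 CE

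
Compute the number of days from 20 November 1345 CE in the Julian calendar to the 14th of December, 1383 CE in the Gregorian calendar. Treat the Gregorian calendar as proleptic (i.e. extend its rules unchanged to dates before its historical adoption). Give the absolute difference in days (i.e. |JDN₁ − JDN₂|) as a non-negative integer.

13895

First date → JDN 2212643; second date → JDN 2226538.
The interval is |2212643 − 2226538| = 13895 days.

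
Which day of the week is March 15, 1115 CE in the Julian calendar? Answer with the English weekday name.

This is JDN 2128385 (22 March 1115 Gregorian).
Since JDN mod 7 = 0 (0 = Monday), the day is Monday.

Monday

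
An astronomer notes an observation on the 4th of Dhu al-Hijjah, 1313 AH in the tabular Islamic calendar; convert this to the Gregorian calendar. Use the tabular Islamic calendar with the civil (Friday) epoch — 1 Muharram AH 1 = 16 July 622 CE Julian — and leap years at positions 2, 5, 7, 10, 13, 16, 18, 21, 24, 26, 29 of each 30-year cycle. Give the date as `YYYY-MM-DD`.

Julian Day Number of the source date = 2413697.
Converting JDN 2413697 to the Gregorian calendar gives 17 May 1896 CE.

1896-05-17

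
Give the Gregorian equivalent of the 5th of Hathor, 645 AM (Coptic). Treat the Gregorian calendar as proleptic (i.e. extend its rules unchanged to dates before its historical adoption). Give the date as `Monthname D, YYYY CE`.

Julian Day Number of the source date = 2060315.
Converting JDN 2060315 to the Gregorian calendar gives 6 November 928 CE.

November 6, 928 CE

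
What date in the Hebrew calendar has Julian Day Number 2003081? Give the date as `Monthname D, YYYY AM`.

Adar 11, 4532 AM

The proleptic Gregorian equivalent of JDN 2003081 is 24 February 772.
In the Hebrew calendar that day is Adar 11, 4532 AM.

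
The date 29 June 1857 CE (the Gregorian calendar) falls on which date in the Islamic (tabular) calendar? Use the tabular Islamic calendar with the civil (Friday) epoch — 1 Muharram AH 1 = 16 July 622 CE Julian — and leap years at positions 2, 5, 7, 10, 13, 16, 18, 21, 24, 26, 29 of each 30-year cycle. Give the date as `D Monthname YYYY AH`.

Both dates share Julian Day Number 2399495; in the tabular Islamic calendar that is 7 Dhu al-Qa'dah 1273 AH.

7 Dhu al-Qa'dah 1273 AH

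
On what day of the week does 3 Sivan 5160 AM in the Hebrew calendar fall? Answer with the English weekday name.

In the proleptic Gregorian calendar this is 5 June 1400 (JDN 2232555).
JDN 2232555 mod 7 = 3, and JDN 0 was a Monday, so this is a Thursday.

Thursday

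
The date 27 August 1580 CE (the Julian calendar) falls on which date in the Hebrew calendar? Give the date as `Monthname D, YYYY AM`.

Julian Day Number of the source date = 2298392.
Converting JDN 2298392 to the Hebrew calendar gives 16 Elul 5340 AM.

Elul 16, 5340 AM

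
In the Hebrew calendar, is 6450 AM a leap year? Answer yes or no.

Hebrew year 6450 is year 9 of its 19-year Metonic cycle; leap years are at positions 3, 6, 8, 11, 14, 17, 19, so it is a common year (12 months).

no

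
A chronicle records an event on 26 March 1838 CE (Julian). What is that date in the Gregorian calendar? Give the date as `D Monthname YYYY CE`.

7 April 1838 CE

For dates in this range the Gregorian date is 12 days ahead of the Julian.
26 March 1838 Julian + 12 days → 7 April 1838 Gregorian.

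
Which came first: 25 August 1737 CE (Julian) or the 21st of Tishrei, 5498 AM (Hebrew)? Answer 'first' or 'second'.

first

Converting both to JDN: 2355734 vs 2355775; the smaller is the first.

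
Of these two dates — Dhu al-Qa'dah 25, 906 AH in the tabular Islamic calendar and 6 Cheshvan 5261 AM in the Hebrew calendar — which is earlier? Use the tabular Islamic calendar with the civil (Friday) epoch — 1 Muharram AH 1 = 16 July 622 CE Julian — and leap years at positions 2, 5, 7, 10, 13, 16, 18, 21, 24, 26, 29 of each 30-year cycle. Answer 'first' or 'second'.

First date → JDN 2269461; second date → JDN 2269205.
JDN 2269205 < JDN 2269461, so the second date is earlier.

second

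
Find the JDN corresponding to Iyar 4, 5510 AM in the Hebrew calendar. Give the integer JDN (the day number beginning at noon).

In the Gregorian calendar the same day is 10 May 1750.
JDN 2299161 is 15 October 1582 CE (Gregorian); the target day is +61203 days from there, so JDN = 2360364.

2360364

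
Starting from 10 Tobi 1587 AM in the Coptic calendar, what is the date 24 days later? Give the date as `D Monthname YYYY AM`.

The starting date is JDN 2404445; 2404445 + 24 = 2404469.
JDN 2404469 corresponds to 4 Meshir 1587 AM.

4 Meshir 1587 AM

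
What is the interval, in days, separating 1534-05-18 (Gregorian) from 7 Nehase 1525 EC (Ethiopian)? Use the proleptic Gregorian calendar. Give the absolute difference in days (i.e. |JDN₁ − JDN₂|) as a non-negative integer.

First date → JDN 2281479; second date → JDN 2281198.
The interval is |2281479 − 2281198| = 281 days.

281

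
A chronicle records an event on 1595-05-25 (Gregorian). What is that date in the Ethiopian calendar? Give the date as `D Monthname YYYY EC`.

Julian Day Number of the source date = 2303766.
Converting JDN 2303766 to the Ethiopian calendar gives 20 Ginbot 1587 EC.

20 Ginbot 1587 EC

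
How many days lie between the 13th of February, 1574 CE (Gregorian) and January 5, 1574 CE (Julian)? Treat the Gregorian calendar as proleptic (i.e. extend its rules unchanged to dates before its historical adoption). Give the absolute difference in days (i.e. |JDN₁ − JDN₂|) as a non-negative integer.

29

First date → JDN 2295995; second date → JDN 2295966.
The interval is |2295995 − 2295966| = 29 days.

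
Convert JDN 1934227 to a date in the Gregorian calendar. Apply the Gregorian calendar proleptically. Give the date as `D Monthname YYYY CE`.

19 August 583 CE

JDN 2451545 is 1 Jan 2000; 1934227 is −517318 days from there.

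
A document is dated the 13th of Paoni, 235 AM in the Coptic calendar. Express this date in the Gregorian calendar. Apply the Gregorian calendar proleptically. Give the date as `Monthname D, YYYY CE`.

Both dates share Julian Day Number 1910780; in the Gregorian calendar that is 9 June 519 CE.

June 9, 519 CE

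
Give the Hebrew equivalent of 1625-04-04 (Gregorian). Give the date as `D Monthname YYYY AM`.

26 Adar II 5385 AM

Both dates share Julian Day Number 2314673; in the Hebrew calendar that is 26 Adar II 5385 AM.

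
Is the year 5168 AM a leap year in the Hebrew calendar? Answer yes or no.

yes

Hebrew year 5168 is year 19 of its 19-year Metonic cycle; leap years are at positions 3, 6, 8, 11, 14, 17, 19, so it is a leap year (13 months).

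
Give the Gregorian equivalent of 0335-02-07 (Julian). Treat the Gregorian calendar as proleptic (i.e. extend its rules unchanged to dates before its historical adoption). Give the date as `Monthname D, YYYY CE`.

For dates in this range the Gregorian date is 1 day ahead of the Julian.
7 February 335 Julian + 1 day → 8 February 335 Gregorian.

February 8, 335 CE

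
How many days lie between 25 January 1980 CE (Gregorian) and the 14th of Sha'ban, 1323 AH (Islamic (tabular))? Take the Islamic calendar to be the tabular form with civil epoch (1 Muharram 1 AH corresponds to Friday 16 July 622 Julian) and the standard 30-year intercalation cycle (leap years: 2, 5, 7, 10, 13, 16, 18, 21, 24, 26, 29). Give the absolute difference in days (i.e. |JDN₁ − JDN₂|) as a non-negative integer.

JDN of the first date = 2444264.
JDN of the second date = 2417133.
|2417133 − 2444264| = 27131.

27131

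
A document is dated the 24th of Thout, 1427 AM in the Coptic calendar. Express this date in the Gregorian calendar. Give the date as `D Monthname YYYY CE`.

2 October 1710 CE

Julian Day Number of the source date = 2345899.
Converting JDN 2345899 to the Gregorian calendar gives 2 October 1710 CE.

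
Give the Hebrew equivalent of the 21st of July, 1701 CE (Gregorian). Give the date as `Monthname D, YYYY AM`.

Both dates share Julian Day Number 2342539; in the Hebrew calendar that is 15 Tammuz 5461 AM.

Tammuz 15, 5461 AM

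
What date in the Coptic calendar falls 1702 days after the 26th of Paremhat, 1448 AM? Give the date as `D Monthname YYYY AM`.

The starting date is JDN 2353752; 2353752 + 1702 = 2355454.
JDN 2355454 corresponds to 22 Hathor 1453 AM.

22 Hathor 1453 AM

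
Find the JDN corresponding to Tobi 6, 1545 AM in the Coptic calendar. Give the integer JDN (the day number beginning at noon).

In the Gregorian calendar the same day is 13 January 1829.
JDN 2451545 is 1 January 2000 CE (Gregorian); the target day is −62444 days from there, so JDN = 2389101.

2389101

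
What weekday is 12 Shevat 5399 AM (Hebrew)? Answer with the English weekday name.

In the Gregorian calendar this is 17 January 1639 (JDN 2319709).
JDN 2319709 mod 7 = 0, and JDN 0 was a Monday, so this is a Monday.

Monday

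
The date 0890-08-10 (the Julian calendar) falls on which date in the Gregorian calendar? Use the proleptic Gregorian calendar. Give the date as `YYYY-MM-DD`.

0890-08-14

The Julian–Gregorian offset here is 4 days (Julian trailing).
10 August 890 Julian + 4 days → 14 August 890 Gregorian.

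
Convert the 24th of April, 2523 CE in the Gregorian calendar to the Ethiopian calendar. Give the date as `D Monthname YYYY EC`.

12 Miyazya 2515 EC

Julian Day Number of the source date = 2642680.
Converting JDN 2642680 to the Ethiopian calendar gives 12 Miyazya 2515 EC.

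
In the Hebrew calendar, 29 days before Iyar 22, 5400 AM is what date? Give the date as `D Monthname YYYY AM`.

23 Nisan 5400 AM

JDN of Iyar 22, 5400 AM = 2320192.
2320192 − 29 = 2320163.
JDN 2320163 in the Hebrew calendar is 23 Nisan 5400 AM.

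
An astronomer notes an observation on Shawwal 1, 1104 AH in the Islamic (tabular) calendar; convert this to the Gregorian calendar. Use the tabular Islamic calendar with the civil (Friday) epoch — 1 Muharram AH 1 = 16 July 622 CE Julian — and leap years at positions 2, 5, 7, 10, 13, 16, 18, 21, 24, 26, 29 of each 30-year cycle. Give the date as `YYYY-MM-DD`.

1693-06-05

Both dates share Julian Day Number 2339572; in the Gregorian calendar that is 5 June 1693 CE.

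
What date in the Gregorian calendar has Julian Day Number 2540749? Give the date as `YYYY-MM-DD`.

2244-03-26

Counting from JDN 2299161 = 15 Oct 1582 gives an offset of 241588 days.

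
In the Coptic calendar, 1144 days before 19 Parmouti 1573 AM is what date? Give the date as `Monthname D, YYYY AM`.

The starting date is JDN 2399431; 2399431 − 1144 = 2398287.
JDN 2398287 corresponds to Paremhat 1, 1570 AM.

Paremhat 1, 1570 AM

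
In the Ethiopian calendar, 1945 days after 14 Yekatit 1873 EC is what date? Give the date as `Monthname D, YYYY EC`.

The starting date is JDN 2408132; 2408132 + 1945 = 2410077.
JDN 2410077 corresponds to Sene 13, 1878 EC.

Sene 13, 1878 EC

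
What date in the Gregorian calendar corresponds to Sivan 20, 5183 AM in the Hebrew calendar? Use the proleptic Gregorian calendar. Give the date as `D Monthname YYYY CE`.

8 June 1423 CE

Julian Day Number of the source date = 2240958.
Converting JDN 2240958 to the Gregorian calendar gives 8 June 1423 CE.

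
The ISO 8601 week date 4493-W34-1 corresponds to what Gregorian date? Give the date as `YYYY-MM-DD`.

4493-08-17

ISO week 1 of 4493 is the week containing the first Thursday of 4493.
Week 34, day 1 (Monday) lands on 4493-08-17.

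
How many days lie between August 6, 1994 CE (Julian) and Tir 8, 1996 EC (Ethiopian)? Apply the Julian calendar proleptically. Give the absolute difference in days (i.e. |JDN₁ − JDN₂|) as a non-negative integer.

JDN of the first date = 2449584.
JDN of the second date = 2453022.
|2453022 − 2449584| = 3438.

3438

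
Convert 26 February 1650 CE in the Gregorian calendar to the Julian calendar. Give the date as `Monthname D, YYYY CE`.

The Julian–Gregorian offset here is 10 days (Julian trailing).
26 February 1650 Gregorian − 10 days → 16 February 1650 Julian.

February 16, 1650 CE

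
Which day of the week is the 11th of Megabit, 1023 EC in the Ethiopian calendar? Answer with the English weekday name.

Sunday

This is JDN 2097696 (13 March 1031 Gregorian).
Since JDN mod 7 = 6 (0 = Monday), the day is Sunday.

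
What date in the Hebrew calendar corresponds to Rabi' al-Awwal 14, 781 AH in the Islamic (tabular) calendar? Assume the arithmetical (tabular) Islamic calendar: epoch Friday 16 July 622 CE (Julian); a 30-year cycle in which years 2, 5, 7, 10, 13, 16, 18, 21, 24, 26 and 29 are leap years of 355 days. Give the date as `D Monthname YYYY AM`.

Julian Day Number of the source date = 2224918.
Converting JDN 2224918 to the Hebrew calendar gives 15 Tammuz 5139 AM.

15 Tammuz 5139 AM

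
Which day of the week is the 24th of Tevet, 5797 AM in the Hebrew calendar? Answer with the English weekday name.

This is JDN 2465070 (11 January 2037 Gregorian).
2465070 ≡ 6 (mod 7); counting from Monday = 0 gives Sunday.

Sunday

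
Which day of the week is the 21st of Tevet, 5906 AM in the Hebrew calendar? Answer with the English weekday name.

In the Gregorian calendar this is 4 January 2146 (JDN 2504874).
2504874 ≡ 1 (mod 7); counting from Monday = 0 gives Tuesday.

Tuesday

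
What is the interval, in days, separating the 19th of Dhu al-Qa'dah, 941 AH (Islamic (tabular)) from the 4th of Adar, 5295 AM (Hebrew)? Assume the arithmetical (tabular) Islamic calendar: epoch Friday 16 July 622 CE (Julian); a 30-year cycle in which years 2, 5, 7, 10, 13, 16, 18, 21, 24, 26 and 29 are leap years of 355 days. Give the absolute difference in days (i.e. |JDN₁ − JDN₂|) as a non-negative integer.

First date → JDN 2281858; second date → JDN 2281755.
The interval is |2281858 − 2281755| = 103 days.

103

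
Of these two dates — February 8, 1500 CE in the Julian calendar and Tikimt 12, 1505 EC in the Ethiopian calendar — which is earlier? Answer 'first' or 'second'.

Converting both to JDN: 2268971 vs 2273598; the smaller is the first.

first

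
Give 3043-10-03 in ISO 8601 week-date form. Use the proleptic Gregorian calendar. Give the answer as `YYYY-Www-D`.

3043-W40-2

The weekday is Tuesday (ISO weekday 2).
That Tuesday belongs to ISO week 40 of ISO year 3043.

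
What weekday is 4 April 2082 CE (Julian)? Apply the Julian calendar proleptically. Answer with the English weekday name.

Friday

Equivalently 17 April 2082 Gregorian, JDN 2481602.
2481602 ≡ 4 (mod 7); counting from Monday = 0 gives Friday.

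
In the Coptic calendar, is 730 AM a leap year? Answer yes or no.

no

730 mod 4 = 2; in the Coptic calendar a year is leap when year mod 4 = 3, so it is a common year.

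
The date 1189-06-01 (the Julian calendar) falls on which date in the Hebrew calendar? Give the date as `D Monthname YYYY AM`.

14 Sivan 4949 AM

Julian Day Number of the source date = 2155492.
Converting JDN 2155492 to the Hebrew calendar gives 14 Sivan 4949 AM.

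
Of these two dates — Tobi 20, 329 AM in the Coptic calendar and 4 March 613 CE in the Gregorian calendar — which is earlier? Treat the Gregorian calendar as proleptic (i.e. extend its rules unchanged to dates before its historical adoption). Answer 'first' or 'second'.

Converting both to JDN: 1944971 vs 1945016; the smaller is the first.

first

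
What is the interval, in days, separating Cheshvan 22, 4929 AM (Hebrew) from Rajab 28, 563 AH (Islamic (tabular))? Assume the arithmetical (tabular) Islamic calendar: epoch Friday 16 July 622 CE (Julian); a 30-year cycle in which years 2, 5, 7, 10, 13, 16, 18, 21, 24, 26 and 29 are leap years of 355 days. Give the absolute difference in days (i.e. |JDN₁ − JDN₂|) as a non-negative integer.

171

JDN of the first date = 2147969.
JDN of the second date = 2147798.
|2147798 − 2147969| = 171.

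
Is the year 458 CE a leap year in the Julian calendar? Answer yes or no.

no

458 mod 4 = 2, so it is a common year in the Julian calendar.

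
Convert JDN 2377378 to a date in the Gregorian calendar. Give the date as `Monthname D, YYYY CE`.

Counting from JDN 2299161 = 15 Oct 1582 gives an offset of 78217 days.

December 8, 1796 CE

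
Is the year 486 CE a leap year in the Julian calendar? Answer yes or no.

no

486 mod 4 = 2, so it is a common year in the Julian calendar.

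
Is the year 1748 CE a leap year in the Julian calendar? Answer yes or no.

1748 mod 4 = 0, so it is a leap year in the Julian calendar.

yes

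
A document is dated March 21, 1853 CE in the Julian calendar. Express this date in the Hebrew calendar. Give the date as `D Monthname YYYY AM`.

23 Adar II 5613 AM

Both dates share Julian Day Number 2397946; in the Hebrew calendar that is 23 Adar II 5613 AM.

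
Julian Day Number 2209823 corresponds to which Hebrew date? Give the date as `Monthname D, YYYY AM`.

The proleptic Gregorian equivalent of JDN 2209823 is 10 March 1338.
In the Hebrew calendar that day is Adar II 10, 5098 AM.

Adar II 10, 5098 AM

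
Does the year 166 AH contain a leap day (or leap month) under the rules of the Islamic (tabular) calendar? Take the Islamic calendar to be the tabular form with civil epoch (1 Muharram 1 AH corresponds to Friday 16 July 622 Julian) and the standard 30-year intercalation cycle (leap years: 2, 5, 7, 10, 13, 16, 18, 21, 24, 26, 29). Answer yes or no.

Year 166 AH is year 16 of its 30-year cycle; leap positions are 2, 5, 7, 10, 13, 16, 18, 21, 24, 26, 29, so it is a leap year (355 days).

yes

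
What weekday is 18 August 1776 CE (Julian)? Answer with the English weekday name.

Thursday

In the Gregorian calendar this is 29 August 1776 (JDN 2369972).
2369972 ≡ 3 (mod 7); counting from Monday = 0 gives Thursday.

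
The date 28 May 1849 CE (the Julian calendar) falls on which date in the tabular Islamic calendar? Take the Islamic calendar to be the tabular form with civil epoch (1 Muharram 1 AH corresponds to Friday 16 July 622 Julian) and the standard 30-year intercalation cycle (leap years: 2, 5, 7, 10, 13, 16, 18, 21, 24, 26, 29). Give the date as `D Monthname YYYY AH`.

The source date corresponds to 9 June 1849 in the Gregorian calendar (JDN 2396553).
That day falls on 18 Rajab 1265 AH in the tabular Islamic calendar.

18 Rajab 1265 AH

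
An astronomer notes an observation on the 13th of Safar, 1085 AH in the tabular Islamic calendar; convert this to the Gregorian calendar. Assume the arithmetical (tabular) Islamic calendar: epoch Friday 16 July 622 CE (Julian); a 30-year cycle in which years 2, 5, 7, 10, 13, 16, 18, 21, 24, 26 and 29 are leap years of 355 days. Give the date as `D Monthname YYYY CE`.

19 May 1674 CE

Julian Day Number of the source date = 2332615.
Converting JDN 2332615 to the Gregorian calendar gives 19 May 1674 CE.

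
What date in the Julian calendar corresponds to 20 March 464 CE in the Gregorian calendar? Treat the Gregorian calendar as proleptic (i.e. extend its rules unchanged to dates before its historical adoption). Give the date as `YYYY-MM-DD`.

0464-03-19

For dates in this range the Gregorian date is 1 day ahead of the Julian.
20 March 464 Gregorian − 1 day → 19 March 464 Julian.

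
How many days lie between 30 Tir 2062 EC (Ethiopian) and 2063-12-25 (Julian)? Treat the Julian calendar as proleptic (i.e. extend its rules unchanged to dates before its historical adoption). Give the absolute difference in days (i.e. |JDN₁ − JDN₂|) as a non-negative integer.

2223

First date → JDN 2477150; second date → JDN 2474927.
The interval is |2477150 − 2474927| = 2223 days.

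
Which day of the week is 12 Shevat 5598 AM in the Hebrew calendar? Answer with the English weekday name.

Wednesday

In the Gregorian calendar this is 7 February 1838 (JDN 2392413).
2392413 ≡ 2 (mod 7); counting from Monday = 0 gives Wednesday.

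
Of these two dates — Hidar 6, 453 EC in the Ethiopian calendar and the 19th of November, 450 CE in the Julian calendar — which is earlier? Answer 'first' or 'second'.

The two dates have Julian Day Numbers 1889379 and 1885743 respectively.
Since 1885743 < 1889379, the second date comes first.

second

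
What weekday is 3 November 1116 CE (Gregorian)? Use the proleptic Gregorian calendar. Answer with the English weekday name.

Since JDN mod 7 = 4 (0 = Monday), the day is Friday.

Friday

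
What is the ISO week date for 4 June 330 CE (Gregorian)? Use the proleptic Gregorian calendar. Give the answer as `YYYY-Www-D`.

The weekday is Wednesday (ISO weekday 3).
That Wednesday belongs to ISO week 23 of ISO year 330.

0330-W23-3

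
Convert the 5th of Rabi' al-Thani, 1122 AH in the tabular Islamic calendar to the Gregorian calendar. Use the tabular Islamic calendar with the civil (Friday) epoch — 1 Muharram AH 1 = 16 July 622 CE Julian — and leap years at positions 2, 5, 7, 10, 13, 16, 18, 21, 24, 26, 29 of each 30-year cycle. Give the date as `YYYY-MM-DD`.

1710-06-03

Julian Day Number of the source date = 2345778.
Converting JDN 2345778 to the Gregorian calendar gives 3 June 1710 CE.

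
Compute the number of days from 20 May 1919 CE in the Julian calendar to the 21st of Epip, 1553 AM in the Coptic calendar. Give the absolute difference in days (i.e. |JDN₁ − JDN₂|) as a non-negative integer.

JDN of the first date = 2422112.
JDN of the second date = 2392218.
|2392218 − 2422112| = 29894.

29894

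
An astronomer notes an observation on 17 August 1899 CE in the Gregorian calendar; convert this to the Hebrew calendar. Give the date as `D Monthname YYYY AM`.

Julian Day Number of the source date = 2414884.
Converting JDN 2414884 to the Hebrew calendar gives 11 Elul 5659 AM.

11 Elul 5659 AM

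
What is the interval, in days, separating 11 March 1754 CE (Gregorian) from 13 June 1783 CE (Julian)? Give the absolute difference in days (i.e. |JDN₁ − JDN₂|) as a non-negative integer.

10697

JDN of the first date = 2361765.
JDN of the second date = 2372462.
|2372462 − 2361765| = 10697.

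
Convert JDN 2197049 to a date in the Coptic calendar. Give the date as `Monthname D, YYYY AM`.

The proleptic Gregorian equivalent of JDN 2197049 is 20 March 1303.
In the Coptic calendar that day is Paremhat 16, 1019 AM.

Paremhat 16, 1019 AM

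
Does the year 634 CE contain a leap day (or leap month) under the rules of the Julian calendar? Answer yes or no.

634 mod 4 = 2, so it is a common year in the Julian calendar.

no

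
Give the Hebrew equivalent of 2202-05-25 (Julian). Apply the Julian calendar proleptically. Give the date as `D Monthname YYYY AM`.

18 Sivan 5962 AM

Julian Day Number of the source date = 2525483.
Converting JDN 2525483 to the Hebrew calendar gives 18 Sivan 5962 AM.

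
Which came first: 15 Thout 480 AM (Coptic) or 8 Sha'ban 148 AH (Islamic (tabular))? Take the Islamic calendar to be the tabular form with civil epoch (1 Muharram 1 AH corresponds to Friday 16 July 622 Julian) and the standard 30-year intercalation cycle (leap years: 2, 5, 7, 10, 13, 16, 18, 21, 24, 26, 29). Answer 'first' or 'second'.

The two dates have Julian Day Numbers 1999999 and 2000746 respectively.
Since 1999999 < 2000746, the first date comes first.

first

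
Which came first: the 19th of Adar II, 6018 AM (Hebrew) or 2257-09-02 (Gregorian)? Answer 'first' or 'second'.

Converting both to JDN: 2545862 vs 2545657; the smaller is the second.

second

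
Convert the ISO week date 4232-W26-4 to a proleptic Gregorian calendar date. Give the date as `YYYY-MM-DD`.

4232-06-28

ISO week 1 of 4232 is the week containing the first Thursday of 4232.
Week 26, day 4 (Thursday) lands on 4232-06-28.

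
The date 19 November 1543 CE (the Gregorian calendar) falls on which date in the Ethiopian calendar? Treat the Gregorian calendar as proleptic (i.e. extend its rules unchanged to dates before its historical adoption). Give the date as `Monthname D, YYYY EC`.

Both dates share Julian Day Number 2284951; in the Ethiopian calendar that is 12 Hidar 1536 EC.

Hidar 12, 1536 EC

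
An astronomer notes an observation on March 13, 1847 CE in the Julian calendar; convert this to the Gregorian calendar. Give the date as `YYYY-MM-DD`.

For dates in this range the Gregorian date is 12 days ahead of the Julian.
13 March 1847 Julian + 12 days → 25 March 1847 Gregorian.

1847-03-25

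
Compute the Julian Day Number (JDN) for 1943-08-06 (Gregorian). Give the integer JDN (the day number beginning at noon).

JDN 2299161 is 15 October 1582 CE (Gregorian); the target day is +131782 days from there, so JDN = 2430943.

2430943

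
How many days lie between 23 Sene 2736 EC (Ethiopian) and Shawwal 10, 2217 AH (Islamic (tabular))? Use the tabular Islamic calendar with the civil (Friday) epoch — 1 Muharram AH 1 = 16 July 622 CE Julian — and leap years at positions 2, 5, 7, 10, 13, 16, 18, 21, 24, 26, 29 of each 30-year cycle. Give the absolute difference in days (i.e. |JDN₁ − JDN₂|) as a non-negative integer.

10520

First date → JDN 2723472; second date → JDN 2733992.
The interval is |2723472 − 2733992| = 10520 days.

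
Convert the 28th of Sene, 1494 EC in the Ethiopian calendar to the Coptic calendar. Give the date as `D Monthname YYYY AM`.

28 Paoni 1218 AM

Both dates share Julian Day Number 2269836; in the Coptic calendar that is 28 Paoni 1218 AM.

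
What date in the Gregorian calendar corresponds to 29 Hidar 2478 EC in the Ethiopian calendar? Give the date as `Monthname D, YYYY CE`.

Both dates share Julian Day Number 2629033; in the Gregorian calendar that is 11 December 2485 CE.

December 11, 2485 CE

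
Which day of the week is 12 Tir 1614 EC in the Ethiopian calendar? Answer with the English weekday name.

Monday

In the Gregorian calendar this is 17 January 1622 (JDN 2313500).
JDN 2313500 mod 7 = 0, and JDN 0 was a Monday, so this is a Monday.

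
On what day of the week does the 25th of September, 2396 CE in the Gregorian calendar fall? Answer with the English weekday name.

Since JDN mod 7 = 2 (0 = Monday), the day is Wednesday.

Wednesday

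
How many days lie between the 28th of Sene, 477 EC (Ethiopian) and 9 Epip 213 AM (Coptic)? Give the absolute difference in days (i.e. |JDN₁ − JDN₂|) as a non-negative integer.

4394

JDN of the first date = 1898377.
JDN of the second date = 1902771.
|1902771 − 1898377| = 4394.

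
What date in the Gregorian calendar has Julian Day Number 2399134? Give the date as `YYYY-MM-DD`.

1856-07-03

JDN 2451545 is 1 Jan 2000; 2399134 is −52411 days from there.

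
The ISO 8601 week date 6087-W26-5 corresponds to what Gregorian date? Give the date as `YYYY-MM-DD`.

ISO week 1 of 6087 is the week containing the first Thursday of 6087.
Week 26, day 5 (Friday) lands on 6087-06-27.

6087-06-27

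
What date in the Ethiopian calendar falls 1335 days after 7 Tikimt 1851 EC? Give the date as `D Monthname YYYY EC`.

The starting date is JDN 2399969; 2399969 + 1335 = 2401304.
JDN 2401304 corresponds to 6 Sene 1854 EC.

6 Sene 1854 EC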